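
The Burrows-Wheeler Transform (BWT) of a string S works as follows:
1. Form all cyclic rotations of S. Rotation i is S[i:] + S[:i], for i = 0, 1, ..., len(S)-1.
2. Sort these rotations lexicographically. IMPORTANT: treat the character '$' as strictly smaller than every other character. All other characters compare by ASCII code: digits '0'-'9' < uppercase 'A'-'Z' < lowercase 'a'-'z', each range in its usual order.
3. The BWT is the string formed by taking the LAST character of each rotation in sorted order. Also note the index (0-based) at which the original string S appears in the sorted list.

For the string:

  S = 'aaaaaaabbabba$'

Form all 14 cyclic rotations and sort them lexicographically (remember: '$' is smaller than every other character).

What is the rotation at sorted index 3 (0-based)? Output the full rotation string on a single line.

Answer: aaaaaabbabba$a

Derivation:
All 14 rotations (rotation i = S[i:]+S[:i]):
  rot[0] = aaaaaaabbabba$
  rot[1] = aaaaaabbabba$a
  rot[2] = aaaaabbabba$aa
  rot[3] = aaaabbabba$aaa
  rot[4] = aaabbabba$aaaa
  rot[5] = aabbabba$aaaaa
  rot[6] = abbabba$aaaaaa
  rot[7] = bbabba$aaaaaaa
  rot[8] = babba$aaaaaaab
  rot[9] = abba$aaaaaaabb
  rot[10] = bba$aaaaaaabba
  rot[11] = ba$aaaaaaabbab
  rot[12] = a$aaaaaaabbabb
  rot[13] = $aaaaaaabbabba
Sorted (with $ < everything):
  sorted[0] = $aaaaaaabbabba
  sorted[1] = a$aaaaaaabbabb
  sorted[2] = aaaaaaabbabba$
  sorted[3] = aaaaaabbabba$a
  sorted[4] = aaaaabbabba$aa
  sorted[5] = aaaabbabba$aaa
  sorted[6] = aaabbabba$aaaa
  sorted[7] = aabbabba$aaaaa
  sorted[8] = abba$aaaaaaabb
  sorted[9] = abbabba$aaaaaa
  sorted[10] = ba$aaaaaaabbab
  sorted[11] = babba$aaaaaaab
  sorted[12] = bba$aaaaaaabba
  sorted[13] = bbabba$aaaaaaa
sorted[3] = aaaaaabbabba$a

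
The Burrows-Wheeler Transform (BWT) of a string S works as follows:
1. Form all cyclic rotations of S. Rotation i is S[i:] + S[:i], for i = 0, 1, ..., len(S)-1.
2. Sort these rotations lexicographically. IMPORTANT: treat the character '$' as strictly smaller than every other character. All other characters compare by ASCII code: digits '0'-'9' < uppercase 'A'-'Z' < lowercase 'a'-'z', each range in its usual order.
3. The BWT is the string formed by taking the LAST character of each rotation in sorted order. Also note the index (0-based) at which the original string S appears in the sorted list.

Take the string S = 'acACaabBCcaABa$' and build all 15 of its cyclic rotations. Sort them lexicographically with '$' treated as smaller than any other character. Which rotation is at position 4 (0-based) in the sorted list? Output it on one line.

Answer: Ba$acACaabBCcaA

Derivation:
All 15 rotations (rotation i = S[i:]+S[:i]):
  rot[0] = acACaabBCcaABa$
  rot[1] = cACaabBCcaABa$a
  rot[2] = ACaabBCcaABa$ac
  rot[3] = CaabBCcaABa$acA
  rot[4] = aabBCcaABa$acAC
  rot[5] = abBCcaABa$acACa
  rot[6] = bBCcaABa$acACaa
  rot[7] = BCcaABa$acACaab
  rot[8] = CcaABa$acACaabB
  rot[9] = caABa$acACaabBC
  rot[10] = aABa$acACaabBCc
  rot[11] = ABa$acACaabBCca
  rot[12] = Ba$acACaabBCcaA
  rot[13] = a$acACaabBCcaAB
  rot[14] = $acACaabBCcaABa
Sorted (with $ < everything):
  sorted[0] = $acACaabBCcaABa
  sorted[1] = ABa$acACaabBCca
  sorted[2] = ACaabBCcaABa$ac
  sorted[3] = BCcaABa$acACaab
  sorted[4] = Ba$acACaabBCcaA
  sorted[5] = CaabBCcaABa$acA
  sorted[6] = CcaABa$acACaabB
  sorted[7] = a$acACaabBCcaAB
  sorted[8] = aABa$acACaabBCc
  sorted[9] = aabBCcaABa$acAC
  sorted[10] = abBCcaABa$acACa
  sorted[11] = acACaabBCcaABa$
  sorted[12] = bBCcaABa$acACaa
  sorted[13] = cACaabBCcaABa$a
  sorted[14] = caABa$acACaabBC
sorted[4] = Ba$acACaabBCcaA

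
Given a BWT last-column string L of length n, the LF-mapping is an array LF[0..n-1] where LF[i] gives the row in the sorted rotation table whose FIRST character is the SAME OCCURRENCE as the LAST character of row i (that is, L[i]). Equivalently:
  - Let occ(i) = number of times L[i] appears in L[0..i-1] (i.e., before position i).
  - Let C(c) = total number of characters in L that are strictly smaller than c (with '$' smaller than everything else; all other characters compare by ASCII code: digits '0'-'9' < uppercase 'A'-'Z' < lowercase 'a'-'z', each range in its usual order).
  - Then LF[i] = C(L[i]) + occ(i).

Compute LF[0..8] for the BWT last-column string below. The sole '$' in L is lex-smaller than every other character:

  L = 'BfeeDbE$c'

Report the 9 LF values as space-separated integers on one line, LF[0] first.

Char counts: '$':1, 'B':1, 'D':1, 'E':1, 'b':1, 'c':1, 'e':2, 'f':1
C (first-col start): C('$')=0, C('B')=1, C('D')=2, C('E')=3, C('b')=4, C('c')=5, C('e')=6, C('f')=8
L[0]='B': occ=0, LF[0]=C('B')+0=1+0=1
L[1]='f': occ=0, LF[1]=C('f')+0=8+0=8
L[2]='e': occ=0, LF[2]=C('e')+0=6+0=6
L[3]='e': occ=1, LF[3]=C('e')+1=6+1=7
L[4]='D': occ=0, LF[4]=C('D')+0=2+0=2
L[5]='b': occ=0, LF[5]=C('b')+0=4+0=4
L[6]='E': occ=0, LF[6]=C('E')+0=3+0=3
L[7]='$': occ=0, LF[7]=C('$')+0=0+0=0
L[8]='c': occ=0, LF[8]=C('c')+0=5+0=5

Answer: 1 8 6 7 2 4 3 0 5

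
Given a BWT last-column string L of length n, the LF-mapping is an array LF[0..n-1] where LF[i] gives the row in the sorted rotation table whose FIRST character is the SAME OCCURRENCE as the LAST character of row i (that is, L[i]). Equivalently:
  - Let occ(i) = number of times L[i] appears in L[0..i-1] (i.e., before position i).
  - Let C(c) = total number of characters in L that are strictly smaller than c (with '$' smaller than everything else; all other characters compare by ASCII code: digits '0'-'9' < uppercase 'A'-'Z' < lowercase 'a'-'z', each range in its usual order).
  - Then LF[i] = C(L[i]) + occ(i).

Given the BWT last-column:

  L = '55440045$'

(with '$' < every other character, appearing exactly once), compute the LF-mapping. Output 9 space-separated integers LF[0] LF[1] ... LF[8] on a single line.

Answer: 6 7 3 4 1 2 5 8 0

Derivation:
Char counts: '$':1, '0':2, '4':3, '5':3
C (first-col start): C('$')=0, C('0')=1, C('4')=3, C('5')=6
L[0]='5': occ=0, LF[0]=C('5')+0=6+0=6
L[1]='5': occ=1, LF[1]=C('5')+1=6+1=7
L[2]='4': occ=0, LF[2]=C('4')+0=3+0=3
L[3]='4': occ=1, LF[3]=C('4')+1=3+1=4
L[4]='0': occ=0, LF[4]=C('0')+0=1+0=1
L[5]='0': occ=1, LF[5]=C('0')+1=1+1=2
L[6]='4': occ=2, LF[6]=C('4')+2=3+2=5
L[7]='5': occ=2, LF[7]=C('5')+2=6+2=8
L[8]='$': occ=0, LF[8]=C('$')+0=0+0=0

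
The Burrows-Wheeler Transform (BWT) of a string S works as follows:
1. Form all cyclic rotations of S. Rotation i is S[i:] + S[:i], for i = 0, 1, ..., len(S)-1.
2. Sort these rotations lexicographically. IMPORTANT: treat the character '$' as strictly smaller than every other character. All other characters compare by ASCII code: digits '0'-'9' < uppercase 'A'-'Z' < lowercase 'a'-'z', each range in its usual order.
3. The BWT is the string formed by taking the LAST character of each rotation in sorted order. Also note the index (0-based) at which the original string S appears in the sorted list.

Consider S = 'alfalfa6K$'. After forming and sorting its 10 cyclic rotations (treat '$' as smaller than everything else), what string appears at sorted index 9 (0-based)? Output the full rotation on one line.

All 10 rotations (rotation i = S[i:]+S[:i]):
  rot[0] = alfalfa6K$
  rot[1] = lfalfa6K$a
  rot[2] = falfa6K$al
  rot[3] = alfa6K$alf
  rot[4] = lfa6K$alfa
  rot[5] = fa6K$alfal
  rot[6] = a6K$alfalf
  rot[7] = 6K$alfalfa
  rot[8] = K$alfalfa6
  rot[9] = $alfalfa6K
Sorted (with $ < everything):
  sorted[0] = $alfalfa6K
  sorted[1] = 6K$alfalfa
  sorted[2] = K$alfalfa6
  sorted[3] = a6K$alfalf
  sorted[4] = alfa6K$alf
  sorted[5] = alfalfa6K$
  sorted[6] = fa6K$alfal
  sorted[7] = falfa6K$al
  sorted[8] = lfa6K$alfa
  sorted[9] = lfalfa6K$a
sorted[9] = lfalfa6K$a

Answer: lfalfa6K$a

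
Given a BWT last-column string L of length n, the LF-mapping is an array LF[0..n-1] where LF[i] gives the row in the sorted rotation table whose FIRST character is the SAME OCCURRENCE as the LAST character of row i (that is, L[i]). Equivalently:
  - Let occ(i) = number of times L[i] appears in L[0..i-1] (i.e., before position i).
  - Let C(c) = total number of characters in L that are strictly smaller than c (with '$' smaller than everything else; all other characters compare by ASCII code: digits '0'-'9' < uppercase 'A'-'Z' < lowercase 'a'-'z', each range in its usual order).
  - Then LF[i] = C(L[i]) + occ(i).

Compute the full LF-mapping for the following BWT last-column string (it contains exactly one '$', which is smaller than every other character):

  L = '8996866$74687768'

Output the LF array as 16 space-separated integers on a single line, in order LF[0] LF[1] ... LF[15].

Char counts: '$':1, '4':1, '6':5, '7':3, '8':4, '9':2
C (first-col start): C('$')=0, C('4')=1, C('6')=2, C('7')=7, C('8')=10, C('9')=14
L[0]='8': occ=0, LF[0]=C('8')+0=10+0=10
L[1]='9': occ=0, LF[1]=C('9')+0=14+0=14
L[2]='9': occ=1, LF[2]=C('9')+1=14+1=15
L[3]='6': occ=0, LF[3]=C('6')+0=2+0=2
L[4]='8': occ=1, LF[4]=C('8')+1=10+1=11
L[5]='6': occ=1, LF[5]=C('6')+1=2+1=3
L[6]='6': occ=2, LF[6]=C('6')+2=2+2=4
L[7]='$': occ=0, LF[7]=C('$')+0=0+0=0
L[8]='7': occ=0, LF[8]=C('7')+0=7+0=7
L[9]='4': occ=0, LF[9]=C('4')+0=1+0=1
L[10]='6': occ=3, LF[10]=C('6')+3=2+3=5
L[11]='8': occ=2, LF[11]=C('8')+2=10+2=12
L[12]='7': occ=1, LF[12]=C('7')+1=7+1=8
L[13]='7': occ=2, LF[13]=C('7')+2=7+2=9
L[14]='6': occ=4, LF[14]=C('6')+4=2+4=6
L[15]='8': occ=3, LF[15]=C('8')+3=10+3=13

Answer: 10 14 15 2 11 3 4 0 7 1 5 12 8 9 6 13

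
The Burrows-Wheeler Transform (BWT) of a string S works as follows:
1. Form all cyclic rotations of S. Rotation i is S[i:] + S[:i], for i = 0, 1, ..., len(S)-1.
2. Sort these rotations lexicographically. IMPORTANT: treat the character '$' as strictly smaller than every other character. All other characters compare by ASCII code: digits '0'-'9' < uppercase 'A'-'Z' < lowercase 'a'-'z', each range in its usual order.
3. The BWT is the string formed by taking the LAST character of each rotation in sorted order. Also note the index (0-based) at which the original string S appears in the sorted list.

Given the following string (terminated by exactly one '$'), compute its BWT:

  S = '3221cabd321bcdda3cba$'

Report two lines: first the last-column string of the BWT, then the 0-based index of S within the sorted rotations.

All 21 rotations (rotation i = S[i:]+S[:i]):
  rot[0] = 3221cabd321bcdda3cba$
  rot[1] = 221cabd321bcdda3cba$3
  rot[2] = 21cabd321bcdda3cba$32
  rot[3] = 1cabd321bcdda3cba$322
  rot[4] = cabd321bcdda3cba$3221
  rot[5] = abd321bcdda3cba$3221c
  rot[6] = bd321bcdda3cba$3221ca
  rot[7] = d321bcdda3cba$3221cab
  rot[8] = 321bcdda3cba$3221cabd
  rot[9] = 21bcdda3cba$3221cabd3
  rot[10] = 1bcdda3cba$3221cabd32
  rot[11] = bcdda3cba$3221cabd321
  rot[12] = cdda3cba$3221cabd321b
  rot[13] = dda3cba$3221cabd321bc
  rot[14] = da3cba$3221cabd321bcd
  rot[15] = a3cba$3221cabd321bcdd
  rot[16] = 3cba$3221cabd321bcdda
  rot[17] = cba$3221cabd321bcdda3
  rot[18] = ba$3221cabd321bcdda3c
  rot[19] = a$3221cabd321bcdda3cb
  rot[20] = $3221cabd321bcdda3cba
Sorted (with $ < everything):
  sorted[0] = $3221cabd321bcdda3cba  (last char: 'a')
  sorted[1] = 1bcdda3cba$3221cabd32  (last char: '2')
  sorted[2] = 1cabd321bcdda3cba$322  (last char: '2')
  sorted[3] = 21bcdda3cba$3221cabd3  (last char: '3')
  sorted[4] = 21cabd321bcdda3cba$32  (last char: '2')
  sorted[5] = 221cabd321bcdda3cba$3  (last char: '3')
  sorted[6] = 321bcdda3cba$3221cabd  (last char: 'd')
  sorted[7] = 3221cabd321bcdda3cba$  (last char: '$')
  sorted[8] = 3cba$3221cabd321bcdda  (last char: 'a')
  sorted[9] = a$3221cabd321bcdda3cb  (last char: 'b')
  sorted[10] = a3cba$3221cabd321bcdd  (last char: 'd')
  sorted[11] = abd321bcdda3cba$3221c  (last char: 'c')
  sorted[12] = ba$3221cabd321bcdda3c  (last char: 'c')
  sorted[13] = bcdda3cba$3221cabd321  (last char: '1')
  sorted[14] = bd321bcdda3cba$3221ca  (last char: 'a')
  sorted[15] = cabd321bcdda3cba$3221  (last char: '1')
  sorted[16] = cba$3221cabd321bcdda3  (last char: '3')
  sorted[17] = cdda3cba$3221cabd321b  (last char: 'b')
  sorted[18] = d321bcdda3cba$3221cab  (last char: 'b')
  sorted[19] = da3cba$3221cabd321bcd  (last char: 'd')
  sorted[20] = dda3cba$3221cabd321bc  (last char: 'c')
Last column: a22323d$abdcc1a13bbdc
Original string S is at sorted index 7

Answer: a22323d$abdcc1a13bbdc
7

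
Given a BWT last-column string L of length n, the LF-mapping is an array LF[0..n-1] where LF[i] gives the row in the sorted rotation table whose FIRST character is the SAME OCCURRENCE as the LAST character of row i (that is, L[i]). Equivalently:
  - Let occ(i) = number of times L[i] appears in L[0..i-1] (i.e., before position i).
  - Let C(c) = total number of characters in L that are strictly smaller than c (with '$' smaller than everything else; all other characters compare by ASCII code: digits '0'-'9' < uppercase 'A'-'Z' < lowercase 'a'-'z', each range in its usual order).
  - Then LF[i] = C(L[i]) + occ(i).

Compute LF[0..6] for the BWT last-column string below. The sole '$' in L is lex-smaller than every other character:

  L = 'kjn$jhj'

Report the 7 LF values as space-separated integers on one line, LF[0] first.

Answer: 5 2 6 0 3 1 4

Derivation:
Char counts: '$':1, 'h':1, 'j':3, 'k':1, 'n':1
C (first-col start): C('$')=0, C('h')=1, C('j')=2, C('k')=5, C('n')=6
L[0]='k': occ=0, LF[0]=C('k')+0=5+0=5
L[1]='j': occ=0, LF[1]=C('j')+0=2+0=2
L[2]='n': occ=0, LF[2]=C('n')+0=6+0=6
L[3]='$': occ=0, LF[3]=C('$')+0=0+0=0
L[4]='j': occ=1, LF[4]=C('j')+1=2+1=3
L[5]='h': occ=0, LF[5]=C('h')+0=1+0=1
L[6]='j': occ=2, LF[6]=C('j')+2=2+2=4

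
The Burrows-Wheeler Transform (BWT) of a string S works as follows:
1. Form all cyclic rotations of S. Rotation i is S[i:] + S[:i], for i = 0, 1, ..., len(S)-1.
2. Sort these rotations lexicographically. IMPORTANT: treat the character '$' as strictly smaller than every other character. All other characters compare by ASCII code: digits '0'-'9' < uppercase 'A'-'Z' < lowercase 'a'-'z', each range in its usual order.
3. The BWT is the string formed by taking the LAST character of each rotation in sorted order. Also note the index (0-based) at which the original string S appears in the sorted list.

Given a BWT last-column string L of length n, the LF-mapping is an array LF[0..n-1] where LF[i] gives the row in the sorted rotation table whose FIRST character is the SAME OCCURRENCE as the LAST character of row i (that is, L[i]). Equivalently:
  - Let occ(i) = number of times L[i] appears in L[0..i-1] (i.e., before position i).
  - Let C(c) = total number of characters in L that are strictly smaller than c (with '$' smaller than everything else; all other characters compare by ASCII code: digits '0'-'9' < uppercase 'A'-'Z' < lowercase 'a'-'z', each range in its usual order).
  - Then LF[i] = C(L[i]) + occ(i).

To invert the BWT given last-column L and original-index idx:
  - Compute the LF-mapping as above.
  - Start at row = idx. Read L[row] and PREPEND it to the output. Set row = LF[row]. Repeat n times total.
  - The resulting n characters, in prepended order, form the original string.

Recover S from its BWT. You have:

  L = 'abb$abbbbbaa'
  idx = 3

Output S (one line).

LF mapping: 1 5 6 0 2 7 8 9 10 11 3 4
Walk LF starting at row 3, prepending L[row]:
  step 1: row=3, L[3]='$', prepend. Next row=LF[3]=0
  step 2: row=0, L[0]='a', prepend. Next row=LF[0]=1
  step 3: row=1, L[1]='b', prepend. Next row=LF[1]=5
  step 4: row=5, L[5]='b', prepend. Next row=LF[5]=7
  step 5: row=7, L[7]='b', prepend. Next row=LF[7]=9
  step 6: row=9, L[9]='b', prepend. Next row=LF[9]=11
  step 7: row=11, L[11]='a', prepend. Next row=LF[11]=4
  step 8: row=4, L[4]='a', prepend. Next row=LF[4]=2
  step 9: row=2, L[2]='b', prepend. Next row=LF[2]=6
  step 10: row=6, L[6]='b', prepend. Next row=LF[6]=8
  step 11: row=8, L[8]='b', prepend. Next row=LF[8]=10
  step 12: row=10, L[10]='a', prepend. Next row=LF[10]=3
Reversed output: abbbaabbbba$

Answer: abbbaabbbba$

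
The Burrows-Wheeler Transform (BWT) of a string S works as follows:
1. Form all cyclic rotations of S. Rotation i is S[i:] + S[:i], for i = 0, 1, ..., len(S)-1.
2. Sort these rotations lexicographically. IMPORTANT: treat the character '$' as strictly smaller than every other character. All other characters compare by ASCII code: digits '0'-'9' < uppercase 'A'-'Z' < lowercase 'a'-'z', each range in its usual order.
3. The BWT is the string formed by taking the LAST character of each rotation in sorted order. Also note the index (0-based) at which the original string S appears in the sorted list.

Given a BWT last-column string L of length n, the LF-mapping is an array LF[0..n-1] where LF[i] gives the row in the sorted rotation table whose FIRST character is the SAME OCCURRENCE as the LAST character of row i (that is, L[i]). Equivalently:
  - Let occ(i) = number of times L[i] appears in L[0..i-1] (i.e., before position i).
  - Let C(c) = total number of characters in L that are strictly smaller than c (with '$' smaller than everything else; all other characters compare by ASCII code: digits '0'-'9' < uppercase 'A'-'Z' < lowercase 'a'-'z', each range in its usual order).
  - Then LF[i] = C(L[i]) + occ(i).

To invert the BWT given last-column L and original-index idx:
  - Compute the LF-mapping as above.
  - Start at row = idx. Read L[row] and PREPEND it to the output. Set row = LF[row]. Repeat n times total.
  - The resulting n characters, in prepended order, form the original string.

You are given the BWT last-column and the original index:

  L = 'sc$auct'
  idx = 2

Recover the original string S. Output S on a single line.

LF mapping: 4 2 0 1 6 3 5
Walk LF starting at row 2, prepending L[row]:
  step 1: row=2, L[2]='$', prepend. Next row=LF[2]=0
  step 2: row=0, L[0]='s', prepend. Next row=LF[0]=4
  step 3: row=4, L[4]='u', prepend. Next row=LF[4]=6
  step 4: row=6, L[6]='t', prepend. Next row=LF[6]=5
  step 5: row=5, L[5]='c', prepend. Next row=LF[5]=3
  step 6: row=3, L[3]='a', prepend. Next row=LF[3]=1
  step 7: row=1, L[1]='c', prepend. Next row=LF[1]=2
Reversed output: cactus$

Answer: cactus$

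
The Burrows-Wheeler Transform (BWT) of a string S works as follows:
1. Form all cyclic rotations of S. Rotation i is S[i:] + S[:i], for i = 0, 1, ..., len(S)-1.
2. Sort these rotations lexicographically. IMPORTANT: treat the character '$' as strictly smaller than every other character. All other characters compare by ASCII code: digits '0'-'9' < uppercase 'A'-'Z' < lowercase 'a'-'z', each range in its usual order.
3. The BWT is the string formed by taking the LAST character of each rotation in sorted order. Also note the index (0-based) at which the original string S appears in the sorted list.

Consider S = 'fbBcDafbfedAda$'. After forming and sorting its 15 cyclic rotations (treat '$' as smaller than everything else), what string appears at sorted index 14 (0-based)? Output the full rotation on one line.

Answer: fedAda$fbBcDafb

Derivation:
All 15 rotations (rotation i = S[i:]+S[:i]):
  rot[0] = fbBcDafbfedAda$
  rot[1] = bBcDafbfedAda$f
  rot[2] = BcDafbfedAda$fb
  rot[3] = cDafbfedAda$fbB
  rot[4] = DafbfedAda$fbBc
  rot[5] = afbfedAda$fbBcD
  rot[6] = fbfedAda$fbBcDa
  rot[7] = bfedAda$fbBcDaf
  rot[8] = fedAda$fbBcDafb
  rot[9] = edAda$fbBcDafbf
  rot[10] = dAda$fbBcDafbfe
  rot[11] = Ada$fbBcDafbfed
  rot[12] = da$fbBcDafbfedA
  rot[13] = a$fbBcDafbfedAd
  rot[14] = $fbBcDafbfedAda
Sorted (with $ < everything):
  sorted[0] = $fbBcDafbfedAda
  sorted[1] = Ada$fbBcDafbfed
  sorted[2] = BcDafbfedAda$fb
  sorted[3] = DafbfedAda$fbBc
  sorted[4] = a$fbBcDafbfedAd
  sorted[5] = afbfedAda$fbBcD
  sorted[6] = bBcDafbfedAda$f
  sorted[7] = bfedAda$fbBcDaf
  sorted[8] = cDafbfedAda$fbB
  sorted[9] = dAda$fbBcDafbfe
  sorted[10] = da$fbBcDafbfedA
  sorted[11] = edAda$fbBcDafbf
  sorted[12] = fbBcDafbfedAda$
  sorted[13] = fbfedAda$fbBcDa
  sorted[14] = fedAda$fbBcDafb
sorted[14] = fedAda$fbBcDafb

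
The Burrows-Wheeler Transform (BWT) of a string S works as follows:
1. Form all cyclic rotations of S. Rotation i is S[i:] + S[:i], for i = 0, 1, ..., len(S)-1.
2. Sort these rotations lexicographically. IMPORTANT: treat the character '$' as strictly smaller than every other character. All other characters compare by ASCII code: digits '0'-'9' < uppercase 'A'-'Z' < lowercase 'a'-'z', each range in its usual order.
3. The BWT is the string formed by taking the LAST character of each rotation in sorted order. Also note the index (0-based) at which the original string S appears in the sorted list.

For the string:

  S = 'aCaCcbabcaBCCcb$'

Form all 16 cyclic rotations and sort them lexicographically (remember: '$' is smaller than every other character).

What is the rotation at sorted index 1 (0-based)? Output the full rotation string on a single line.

All 16 rotations (rotation i = S[i:]+S[:i]):
  rot[0] = aCaCcbabcaBCCcb$
  rot[1] = CaCcbabcaBCCcb$a
  rot[2] = aCcbabcaBCCcb$aC
  rot[3] = CcbabcaBCCcb$aCa
  rot[4] = cbabcaBCCcb$aCaC
  rot[5] = babcaBCCcb$aCaCc
  rot[6] = abcaBCCcb$aCaCcb
  rot[7] = bcaBCCcb$aCaCcba
  rot[8] = caBCCcb$aCaCcbab
  rot[9] = aBCCcb$aCaCcbabc
  rot[10] = BCCcb$aCaCcbabca
  rot[11] = CCcb$aCaCcbabcaB
  rot[12] = Ccb$aCaCcbabcaBC
  rot[13] = cb$aCaCcbabcaBCC
  rot[14] = b$aCaCcbabcaBCCc
  rot[15] = $aCaCcbabcaBCCcb
Sorted (with $ < everything):
  sorted[0] = $aCaCcbabcaBCCcb
  sorted[1] = BCCcb$aCaCcbabca
  sorted[2] = CCcb$aCaCcbabcaB
  sorted[3] = CaCcbabcaBCCcb$a
  sorted[4] = Ccb$aCaCcbabcaBC
  sorted[5] = CcbabcaBCCcb$aCa
  sorted[6] = aBCCcb$aCaCcbabc
  sorted[7] = aCaCcbabcaBCCcb$
  sorted[8] = aCcbabcaBCCcb$aC
  sorted[9] = abcaBCCcb$aCaCcb
  sorted[10] = b$aCaCcbabcaBCCc
  sorted[11] = babcaBCCcb$aCaCc
  sorted[12] = bcaBCCcb$aCaCcba
  sorted[13] = caBCCcb$aCaCcbab
  sorted[14] = cb$aCaCcbabcaBCC
  sorted[15] = cbabcaBCCcb$aCaC
sorted[1] = BCCcb$aCaCcbabca

Answer: BCCcb$aCaCcbabca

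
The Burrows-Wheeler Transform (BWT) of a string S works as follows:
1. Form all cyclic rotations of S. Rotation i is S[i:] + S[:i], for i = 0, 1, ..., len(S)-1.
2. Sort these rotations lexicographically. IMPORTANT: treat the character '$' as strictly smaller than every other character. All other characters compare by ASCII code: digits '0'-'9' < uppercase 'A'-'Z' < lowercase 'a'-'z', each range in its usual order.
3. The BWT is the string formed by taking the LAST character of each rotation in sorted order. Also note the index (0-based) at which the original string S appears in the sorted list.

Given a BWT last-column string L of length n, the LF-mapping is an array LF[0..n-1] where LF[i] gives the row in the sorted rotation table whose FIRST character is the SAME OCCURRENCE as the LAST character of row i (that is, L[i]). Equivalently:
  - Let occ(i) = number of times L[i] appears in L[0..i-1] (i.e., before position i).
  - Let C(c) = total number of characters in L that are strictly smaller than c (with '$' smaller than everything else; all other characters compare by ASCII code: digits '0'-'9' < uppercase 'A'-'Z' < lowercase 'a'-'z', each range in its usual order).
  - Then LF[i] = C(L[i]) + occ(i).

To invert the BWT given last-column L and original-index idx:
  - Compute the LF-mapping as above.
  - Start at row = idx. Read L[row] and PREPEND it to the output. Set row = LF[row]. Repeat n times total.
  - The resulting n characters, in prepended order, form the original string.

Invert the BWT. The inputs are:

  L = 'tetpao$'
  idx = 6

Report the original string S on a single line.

LF mapping: 5 2 6 4 1 3 0
Walk LF starting at row 6, prepending L[row]:
  step 1: row=6, L[6]='$', prepend. Next row=LF[6]=0
  step 2: row=0, L[0]='t', prepend. Next row=LF[0]=5
  step 3: row=5, L[5]='o', prepend. Next row=LF[5]=3
  step 4: row=3, L[3]='p', prepend. Next row=LF[3]=4
  step 5: row=4, L[4]='a', prepend. Next row=LF[4]=1
  step 6: row=1, L[1]='e', prepend. Next row=LF[1]=2
  step 7: row=2, L[2]='t', prepend. Next row=LF[2]=6
Reversed output: teapot$

Answer: teapot$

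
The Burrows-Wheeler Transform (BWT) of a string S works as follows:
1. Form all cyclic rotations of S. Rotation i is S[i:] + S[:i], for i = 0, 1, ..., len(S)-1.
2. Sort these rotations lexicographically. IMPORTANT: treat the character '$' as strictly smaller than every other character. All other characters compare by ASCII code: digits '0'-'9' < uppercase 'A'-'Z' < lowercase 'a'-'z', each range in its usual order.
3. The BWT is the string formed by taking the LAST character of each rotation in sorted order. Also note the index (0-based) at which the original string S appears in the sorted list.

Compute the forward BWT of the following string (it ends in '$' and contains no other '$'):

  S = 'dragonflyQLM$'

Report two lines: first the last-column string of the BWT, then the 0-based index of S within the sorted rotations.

All 13 rotations (rotation i = S[i:]+S[:i]):
  rot[0] = dragonflyQLM$
  rot[1] = ragonflyQLM$d
  rot[2] = agonflyQLM$dr
  rot[3] = gonflyQLM$dra
  rot[4] = onflyQLM$drag
  rot[5] = nflyQLM$drago
  rot[6] = flyQLM$dragon
  rot[7] = lyQLM$dragonf
  rot[8] = yQLM$dragonfl
  rot[9] = QLM$dragonfly
  rot[10] = LM$dragonflyQ
  rot[11] = M$dragonflyQL
  rot[12] = $dragonflyQLM
Sorted (with $ < everything):
  sorted[0] = $dragonflyQLM  (last char: 'M')
  sorted[1] = LM$dragonflyQ  (last char: 'Q')
  sorted[2] = M$dragonflyQL  (last char: 'L')
  sorted[3] = QLM$dragonfly  (last char: 'y')
  sorted[4] = agonflyQLM$dr  (last char: 'r')
  sorted[5] = dragonflyQLM$  (last char: '$')
  sorted[6] = flyQLM$dragon  (last char: 'n')
  sorted[7] = gonflyQLM$dra  (last char: 'a')
  sorted[8] = lyQLM$dragonf  (last char: 'f')
  sorted[9] = nflyQLM$drago  (last char: 'o')
  sorted[10] = onflyQLM$drag  (last char: 'g')
  sorted[11] = ragonflyQLM$d  (last char: 'd')
  sorted[12] = yQLM$dragonfl  (last char: 'l')
Last column: MQLyr$nafogdl
Original string S is at sorted index 5

Answer: MQLyr$nafogdl
5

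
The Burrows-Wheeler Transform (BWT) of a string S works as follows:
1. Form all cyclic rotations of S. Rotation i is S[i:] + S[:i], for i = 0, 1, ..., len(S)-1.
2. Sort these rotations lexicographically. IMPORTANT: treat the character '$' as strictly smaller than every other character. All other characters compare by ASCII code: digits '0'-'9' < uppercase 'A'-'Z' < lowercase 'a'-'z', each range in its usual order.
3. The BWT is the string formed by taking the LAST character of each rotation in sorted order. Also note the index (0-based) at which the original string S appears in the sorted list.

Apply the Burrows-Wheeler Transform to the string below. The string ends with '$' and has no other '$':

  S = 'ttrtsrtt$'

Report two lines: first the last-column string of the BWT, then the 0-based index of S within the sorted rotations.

Answer: ttstttrr$
8

Derivation:
All 9 rotations (rotation i = S[i:]+S[:i]):
  rot[0] = ttrtsrtt$
  rot[1] = trtsrtt$t
  rot[2] = rtsrtt$tt
  rot[3] = tsrtt$ttr
  rot[4] = srtt$ttrt
  rot[5] = rtt$ttrts
  rot[6] = tt$ttrtsr
  rot[7] = t$ttrtsrt
  rot[8] = $ttrtsrtt
Sorted (with $ < everything):
  sorted[0] = $ttrtsrtt  (last char: 't')
  sorted[1] = rtsrtt$tt  (last char: 't')
  sorted[2] = rtt$ttrts  (last char: 's')
  sorted[3] = srtt$ttrt  (last char: 't')
  sorted[4] = t$ttrtsrt  (last char: 't')
  sorted[5] = trtsrtt$t  (last char: 't')
  sorted[6] = tsrtt$ttr  (last char: 'r')
  sorted[7] = tt$ttrtsr  (last char: 'r')
  sorted[8] = ttrtsrtt$  (last char: '$')
Last column: ttstttrr$
Original string S is at sorted index 8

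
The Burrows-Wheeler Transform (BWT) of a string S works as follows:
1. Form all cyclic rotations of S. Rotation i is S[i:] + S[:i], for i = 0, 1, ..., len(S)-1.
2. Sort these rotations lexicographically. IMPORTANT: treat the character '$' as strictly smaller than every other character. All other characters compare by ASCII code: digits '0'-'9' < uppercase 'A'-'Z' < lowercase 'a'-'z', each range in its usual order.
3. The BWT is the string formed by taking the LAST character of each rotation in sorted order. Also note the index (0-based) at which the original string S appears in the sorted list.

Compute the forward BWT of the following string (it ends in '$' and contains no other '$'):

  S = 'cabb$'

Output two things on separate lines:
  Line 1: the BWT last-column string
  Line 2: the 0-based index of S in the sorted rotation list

Answer: bcba$
4

Derivation:
All 5 rotations (rotation i = S[i:]+S[:i]):
  rot[0] = cabb$
  rot[1] = abb$c
  rot[2] = bb$ca
  rot[3] = b$cab
  rot[4] = $cabb
Sorted (with $ < everything):
  sorted[0] = $cabb  (last char: 'b')
  sorted[1] = abb$c  (last char: 'c')
  sorted[2] = b$cab  (last char: 'b')
  sorted[3] = bb$ca  (last char: 'a')
  sorted[4] = cabb$  (last char: '$')
Last column: bcba$
Original string S is at sorted index 4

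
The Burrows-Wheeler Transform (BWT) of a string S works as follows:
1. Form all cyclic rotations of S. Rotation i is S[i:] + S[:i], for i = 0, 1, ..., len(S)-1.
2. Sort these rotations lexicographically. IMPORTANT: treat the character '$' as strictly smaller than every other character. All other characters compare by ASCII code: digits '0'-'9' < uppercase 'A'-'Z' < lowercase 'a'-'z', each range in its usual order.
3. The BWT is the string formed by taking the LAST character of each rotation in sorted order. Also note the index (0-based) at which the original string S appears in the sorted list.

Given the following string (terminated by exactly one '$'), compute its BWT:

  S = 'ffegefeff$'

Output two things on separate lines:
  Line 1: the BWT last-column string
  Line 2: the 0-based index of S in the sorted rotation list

Answer: fgfffefe$e
8

Derivation:
All 10 rotations (rotation i = S[i:]+S[:i]):
  rot[0] = ffegefeff$
  rot[1] = fegefeff$f
  rot[2] = egefeff$ff
  rot[3] = gefeff$ffe
  rot[4] = efeff$ffeg
  rot[5] = feff$ffege
  rot[6] = eff$ffegef
  rot[7] = ff$ffegefe
  rot[8] = f$ffegefef
  rot[9] = $ffegefeff
Sorted (with $ < everything):
  sorted[0] = $ffegefeff  (last char: 'f')
  sorted[1] = efeff$ffeg  (last char: 'g')
  sorted[2] = eff$ffegef  (last char: 'f')
  sorted[3] = egefeff$ff  (last char: 'f')
  sorted[4] = f$ffegefef  (last char: 'f')
  sorted[5] = feff$ffege  (last char: 'e')
  sorted[6] = fegefeff$f  (last char: 'f')
  sorted[7] = ff$ffegefe  (last char: 'e')
  sorted[8] = ffegefeff$  (last char: '$')
  sorted[9] = gefeff$ffe  (last char: 'e')
Last column: fgfffefe$e
Original string S is at sorted index 8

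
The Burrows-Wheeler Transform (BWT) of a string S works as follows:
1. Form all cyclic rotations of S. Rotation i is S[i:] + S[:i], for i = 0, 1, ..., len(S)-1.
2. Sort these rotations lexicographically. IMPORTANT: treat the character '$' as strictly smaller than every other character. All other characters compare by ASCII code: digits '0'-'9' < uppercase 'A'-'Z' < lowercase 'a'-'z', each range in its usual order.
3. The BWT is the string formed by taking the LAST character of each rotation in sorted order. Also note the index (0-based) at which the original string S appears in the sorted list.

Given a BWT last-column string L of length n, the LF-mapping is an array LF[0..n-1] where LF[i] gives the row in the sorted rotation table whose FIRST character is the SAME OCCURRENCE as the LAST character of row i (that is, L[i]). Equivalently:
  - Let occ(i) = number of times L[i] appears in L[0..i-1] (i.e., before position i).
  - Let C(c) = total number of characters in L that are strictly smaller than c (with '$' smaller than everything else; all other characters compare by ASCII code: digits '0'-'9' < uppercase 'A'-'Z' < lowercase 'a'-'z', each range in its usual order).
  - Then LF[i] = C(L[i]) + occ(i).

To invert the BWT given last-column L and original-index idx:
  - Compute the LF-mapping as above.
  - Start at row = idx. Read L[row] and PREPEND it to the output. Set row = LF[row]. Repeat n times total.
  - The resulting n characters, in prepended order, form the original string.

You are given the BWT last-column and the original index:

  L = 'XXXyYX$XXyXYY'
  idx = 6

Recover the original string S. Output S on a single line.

Answer: XYXXXYyYyXXX$

Derivation:
LF mapping: 1 2 3 11 8 4 0 5 6 12 7 9 10
Walk LF starting at row 6, prepending L[row]:
  step 1: row=6, L[6]='$', prepend. Next row=LF[6]=0
  step 2: row=0, L[0]='X', prepend. Next row=LF[0]=1
  step 3: row=1, L[1]='X', prepend. Next row=LF[1]=2
  step 4: row=2, L[2]='X', prepend. Next row=LF[2]=3
  step 5: row=3, L[3]='y', prepend. Next row=LF[3]=11
  step 6: row=11, L[11]='Y', prepend. Next row=LF[11]=9
  step 7: row=9, L[9]='y', prepend. Next row=LF[9]=12
  step 8: row=12, L[12]='Y', prepend. Next row=LF[12]=10
  step 9: row=10, L[10]='X', prepend. Next row=LF[10]=7
  step 10: row=7, L[7]='X', prepend. Next row=LF[7]=5
  step 11: row=5, L[5]='X', prepend. Next row=LF[5]=4
  step 12: row=4, L[4]='Y', prepend. Next row=LF[4]=8
  step 13: row=8, L[8]='X', prepend. Next row=LF[8]=6
Reversed output: XYXXXYyYyXXX$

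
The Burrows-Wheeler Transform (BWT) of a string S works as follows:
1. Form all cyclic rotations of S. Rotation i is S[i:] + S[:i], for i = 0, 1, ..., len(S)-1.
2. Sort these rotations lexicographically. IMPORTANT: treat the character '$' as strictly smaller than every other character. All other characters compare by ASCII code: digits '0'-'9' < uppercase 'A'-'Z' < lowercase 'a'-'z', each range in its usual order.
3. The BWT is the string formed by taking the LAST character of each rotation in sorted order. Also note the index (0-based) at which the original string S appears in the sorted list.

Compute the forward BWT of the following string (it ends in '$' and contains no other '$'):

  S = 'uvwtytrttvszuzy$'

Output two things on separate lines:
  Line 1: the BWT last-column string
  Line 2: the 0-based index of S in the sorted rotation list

Answer: ytvyrtw$ztuvztsu
7

Derivation:
All 16 rotations (rotation i = S[i:]+S[:i]):
  rot[0] = uvwtytrttvszuzy$
  rot[1] = vwtytrttvszuzy$u
  rot[2] = wtytrttvszuzy$uv
  rot[3] = tytrttvszuzy$uvw
  rot[4] = ytrttvszuzy$uvwt
  rot[5] = trttvszuzy$uvwty
  rot[6] = rttvszuzy$uvwtyt
  rot[7] = ttvszuzy$uvwtytr
  rot[8] = tvszuzy$uvwtytrt
  rot[9] = vszuzy$uvwtytrtt
  rot[10] = szuzy$uvwtytrttv
  rot[11] = zuzy$uvwtytrttvs
  rot[12] = uzy$uvwtytrttvsz
  rot[13] = zy$uvwtytrttvszu
  rot[14] = y$uvwtytrttvszuz
  rot[15] = $uvwtytrttvszuzy
Sorted (with $ < everything):
  sorted[0] = $uvwtytrttvszuzy  (last char: 'y')
  sorted[1] = rttvszuzy$uvwtyt  (last char: 't')
  sorted[2] = szuzy$uvwtytrttv  (last char: 'v')
  sorted[3] = trttvszuzy$uvwty  (last char: 'y')
  sorted[4] = ttvszuzy$uvwtytr  (last char: 'r')
  sorted[5] = tvszuzy$uvwtytrt  (last char: 't')
  sorted[6] = tytrttvszuzy$uvw  (last char: 'w')
  sorted[7] = uvwtytrttvszuzy$  (last char: '$')
  sorted[8] = uzy$uvwtytrttvsz  (last char: 'z')
  sorted[9] = vszuzy$uvwtytrtt  (last char: 't')
  sorted[10] = vwtytrttvszuzy$u  (last char: 'u')
  sorted[11] = wtytrttvszuzy$uv  (last char: 'v')
  sorted[12] = y$uvwtytrttvszuz  (last char: 'z')
  sorted[13] = ytrttvszuzy$uvwt  (last char: 't')
  sorted[14] = zuzy$uvwtytrttvs  (last char: 's')
  sorted[15] = zy$uvwtytrttvszu  (last char: 'u')
Last column: ytvyrtw$ztuvztsu
Original string S is at sorted index 7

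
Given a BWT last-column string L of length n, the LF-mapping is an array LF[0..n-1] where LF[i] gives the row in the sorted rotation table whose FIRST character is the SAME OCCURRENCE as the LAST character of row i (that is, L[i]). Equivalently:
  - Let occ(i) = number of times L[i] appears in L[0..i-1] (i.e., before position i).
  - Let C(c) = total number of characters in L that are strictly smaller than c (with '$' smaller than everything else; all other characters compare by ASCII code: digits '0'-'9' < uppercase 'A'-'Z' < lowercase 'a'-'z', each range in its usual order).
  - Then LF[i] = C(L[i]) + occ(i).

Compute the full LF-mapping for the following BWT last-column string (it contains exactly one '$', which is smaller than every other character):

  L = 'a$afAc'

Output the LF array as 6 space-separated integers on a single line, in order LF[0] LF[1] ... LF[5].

Char counts: '$':1, 'A':1, 'a':2, 'c':1, 'f':1
C (first-col start): C('$')=0, C('A')=1, C('a')=2, C('c')=4, C('f')=5
L[0]='a': occ=0, LF[0]=C('a')+0=2+0=2
L[1]='$': occ=0, LF[1]=C('$')+0=0+0=0
L[2]='a': occ=1, LF[2]=C('a')+1=2+1=3
L[3]='f': occ=0, LF[3]=C('f')+0=5+0=5
L[4]='A': occ=0, LF[4]=C('A')+0=1+0=1
L[5]='c': occ=0, LF[5]=C('c')+0=4+0=4

Answer: 2 0 3 5 1 4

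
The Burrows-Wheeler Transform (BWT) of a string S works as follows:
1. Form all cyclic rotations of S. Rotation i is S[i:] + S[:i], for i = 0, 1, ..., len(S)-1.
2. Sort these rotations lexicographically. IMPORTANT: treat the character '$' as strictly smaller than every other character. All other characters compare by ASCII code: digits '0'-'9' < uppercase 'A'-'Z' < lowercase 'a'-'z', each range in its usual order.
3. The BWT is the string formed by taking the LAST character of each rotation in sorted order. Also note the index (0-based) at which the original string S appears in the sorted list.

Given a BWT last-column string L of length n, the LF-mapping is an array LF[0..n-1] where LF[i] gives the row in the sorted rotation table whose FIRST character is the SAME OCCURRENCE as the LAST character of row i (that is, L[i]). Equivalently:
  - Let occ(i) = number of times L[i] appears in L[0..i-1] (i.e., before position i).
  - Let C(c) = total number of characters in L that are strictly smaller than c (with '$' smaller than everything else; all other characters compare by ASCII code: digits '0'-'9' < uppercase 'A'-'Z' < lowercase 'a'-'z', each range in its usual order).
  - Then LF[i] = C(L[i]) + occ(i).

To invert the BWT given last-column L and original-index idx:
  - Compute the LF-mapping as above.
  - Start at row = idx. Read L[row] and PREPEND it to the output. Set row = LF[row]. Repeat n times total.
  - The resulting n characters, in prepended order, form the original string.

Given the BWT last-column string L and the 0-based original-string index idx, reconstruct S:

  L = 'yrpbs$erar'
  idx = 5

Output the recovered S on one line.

LF mapping: 9 5 4 2 8 0 3 6 1 7
Walk LF starting at row 5, prepending L[row]:
  step 1: row=5, L[5]='$', prepend. Next row=LF[5]=0
  step 2: row=0, L[0]='y', prepend. Next row=LF[0]=9
  step 3: row=9, L[9]='r', prepend. Next row=LF[9]=7
  step 4: row=7, L[7]='r', prepend. Next row=LF[7]=6
  step 5: row=6, L[6]='e', prepend. Next row=LF[6]=3
  step 6: row=3, L[3]='b', prepend. Next row=LF[3]=2
  step 7: row=2, L[2]='p', prepend. Next row=LF[2]=4
  step 8: row=4, L[4]='s', prepend. Next row=LF[4]=8
  step 9: row=8, L[8]='a', prepend. Next row=LF[8]=1
  step 10: row=1, L[1]='r', prepend. Next row=LF[1]=5
Reversed output: raspberry$

Answer: raspberry$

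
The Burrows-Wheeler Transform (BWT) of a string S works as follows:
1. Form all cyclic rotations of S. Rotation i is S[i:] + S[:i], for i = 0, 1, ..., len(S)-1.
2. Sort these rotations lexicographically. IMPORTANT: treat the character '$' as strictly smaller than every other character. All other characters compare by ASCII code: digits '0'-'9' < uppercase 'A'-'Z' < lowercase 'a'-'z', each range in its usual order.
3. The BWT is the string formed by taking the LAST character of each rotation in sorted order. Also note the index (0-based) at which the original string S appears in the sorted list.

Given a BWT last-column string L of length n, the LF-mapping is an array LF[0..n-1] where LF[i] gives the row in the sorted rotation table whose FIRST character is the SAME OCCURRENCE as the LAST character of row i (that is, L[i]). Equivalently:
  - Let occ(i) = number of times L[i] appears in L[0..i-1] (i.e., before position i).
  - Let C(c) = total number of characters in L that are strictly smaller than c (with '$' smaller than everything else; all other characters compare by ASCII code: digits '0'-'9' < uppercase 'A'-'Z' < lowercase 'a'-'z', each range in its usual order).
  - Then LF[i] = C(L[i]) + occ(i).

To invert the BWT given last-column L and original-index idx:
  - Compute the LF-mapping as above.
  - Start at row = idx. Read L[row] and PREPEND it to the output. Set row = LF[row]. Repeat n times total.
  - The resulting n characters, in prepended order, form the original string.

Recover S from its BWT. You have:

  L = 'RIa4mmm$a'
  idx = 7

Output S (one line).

LF mapping: 3 2 4 1 6 7 8 0 5
Walk LF starting at row 7, prepending L[row]:
  step 1: row=7, L[7]='$', prepend. Next row=LF[7]=0
  step 2: row=0, L[0]='R', prepend. Next row=LF[0]=3
  step 3: row=3, L[3]='4', prepend. Next row=LF[3]=1
  step 4: row=1, L[1]='I', prepend. Next row=LF[1]=2
  step 5: row=2, L[2]='a', prepend. Next row=LF[2]=4
  step 6: row=4, L[4]='m', prepend. Next row=LF[4]=6
  step 7: row=6, L[6]='m', prepend. Next row=LF[6]=8
  step 8: row=8, L[8]='a', prepend. Next row=LF[8]=5
  step 9: row=5, L[5]='m', prepend. Next row=LF[5]=7
Reversed output: mammaI4R$

Answer: mammaI4R$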